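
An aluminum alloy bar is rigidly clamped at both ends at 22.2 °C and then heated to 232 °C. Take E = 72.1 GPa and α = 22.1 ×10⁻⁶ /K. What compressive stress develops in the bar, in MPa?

ΔT = 209.8 K. Constrained thermal stress σ = E·α·ΔT = 72.10×10³ MPa × 22.1×10⁻⁶ × 209.8 = 334 MPa (compressive).

334 MPa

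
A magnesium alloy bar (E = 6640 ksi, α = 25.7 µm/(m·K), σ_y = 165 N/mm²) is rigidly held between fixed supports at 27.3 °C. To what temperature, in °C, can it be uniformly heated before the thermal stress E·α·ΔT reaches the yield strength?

E = 6640 ksi = 45.78 GPa.
σ_y = 165 N/mm² = 165.0 MPa.
E·α·ΔT = 165.0 MPa ⇒ ΔT = 165.0 / (45.78×10³ × 25.7×10⁻⁶) = 140.2 K.
T = 27.3 + 140.2 = 167.5 °C.

168 °C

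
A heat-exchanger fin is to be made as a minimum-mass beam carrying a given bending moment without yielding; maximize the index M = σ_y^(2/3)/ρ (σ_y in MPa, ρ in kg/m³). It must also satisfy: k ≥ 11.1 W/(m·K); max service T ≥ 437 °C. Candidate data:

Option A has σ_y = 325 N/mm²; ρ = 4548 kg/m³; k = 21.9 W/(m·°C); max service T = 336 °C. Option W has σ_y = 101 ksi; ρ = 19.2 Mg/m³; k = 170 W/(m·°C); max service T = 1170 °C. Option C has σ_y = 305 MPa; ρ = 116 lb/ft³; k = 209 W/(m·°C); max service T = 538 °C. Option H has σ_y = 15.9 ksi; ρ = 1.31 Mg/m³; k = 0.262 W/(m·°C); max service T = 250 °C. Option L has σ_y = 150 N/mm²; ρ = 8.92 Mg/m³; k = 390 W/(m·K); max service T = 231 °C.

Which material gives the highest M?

option C

Screen on constraints: k ≥ 11.1 W/(m·K); max service T ≥ 437 °C. Survivors: option W, option C.
After converting to SI:
  option W: σ_y = 696.4 MPa, ρ = 19200 kg/m³
  option C: σ_y = 305.0 MPa, ρ = 1858 kg/m³
  option C: M = 24.4×10⁻³
  option W: M = 4.09×10⁻³
Option C has the largest M.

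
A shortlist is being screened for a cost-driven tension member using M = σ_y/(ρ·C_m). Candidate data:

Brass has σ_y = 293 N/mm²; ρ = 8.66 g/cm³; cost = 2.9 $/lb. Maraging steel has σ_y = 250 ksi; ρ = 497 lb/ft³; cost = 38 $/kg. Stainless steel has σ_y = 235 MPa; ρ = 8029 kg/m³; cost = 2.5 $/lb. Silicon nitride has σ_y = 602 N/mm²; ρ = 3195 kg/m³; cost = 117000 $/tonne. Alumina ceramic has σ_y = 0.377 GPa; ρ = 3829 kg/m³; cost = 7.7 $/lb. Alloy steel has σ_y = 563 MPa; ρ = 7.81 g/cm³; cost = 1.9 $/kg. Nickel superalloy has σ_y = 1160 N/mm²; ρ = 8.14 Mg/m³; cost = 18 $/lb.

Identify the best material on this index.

Putting every candidate on a common basis:
  brass: σ_y = 293.0 MPa, ρ = 8660 kg/m³, cost = 6.393 $/kg
  maraging steel: σ_y = 1724 MPa, ρ = 7961 kg/m³, cost = 38.00 $/kg
  stainless steel: σ_y = 235.0 MPa, ρ = 8029 kg/m³, cost = 5.511 $/kg
  silicon nitride: σ_y = 602.0 MPa, ρ = 3195 kg/m³, cost = 117.0 $/kg
  alumina ceramic: σ_y = 377.0 MPa, ρ = 3829 kg/m³, cost = 16.98 $/kg
  alloy steel: σ_y = 563.0 MPa, ρ = 7810 kg/m³, cost = 1.900 $/kg
  nickel superalloy: σ_y = 1160 MPa, ρ = 8140 kg/m³, cost = 39.68 $/kg
  alloy steel: M = 37.9 kN·m per $
  alumina ceramic: M = 5.80 kN·m per $
  maraging steel: M = 5.70 kN·m per $
  stainless steel: M = 5.31 kN·m per $
  brass: M = 5.29 kN·m per $
  nickel superalloy: M = 3.59 kN·m per $
  silicon nitride: M = 1.61 kN·m per $
Highest index: alloy steel.

alloy steel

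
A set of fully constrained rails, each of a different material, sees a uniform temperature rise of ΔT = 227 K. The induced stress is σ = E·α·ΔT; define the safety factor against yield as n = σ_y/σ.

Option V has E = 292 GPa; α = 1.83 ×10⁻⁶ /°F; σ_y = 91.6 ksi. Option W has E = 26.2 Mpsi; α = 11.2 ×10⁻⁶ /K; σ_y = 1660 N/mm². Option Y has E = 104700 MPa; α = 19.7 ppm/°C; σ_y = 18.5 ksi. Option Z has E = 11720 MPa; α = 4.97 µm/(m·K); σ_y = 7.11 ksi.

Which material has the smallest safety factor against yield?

In consistent units (E in GPa, α in ×10⁻⁶/K, σ_y in MPa):
  option V: E = 292.0, α = 3.29, σ_y = 631.6 → σ = 218 MPa, n = 2.89
  option W: E = 180.6, α = 11.2, σ_y = 1660 → σ = 459 MPa, n = 3.61
  option Y: E = 104.7, α = 19.7, σ_y = 127.6 → σ = 468 MPa, n = 0.272
  option Z: E = 11.72, α = 4.97, σ_y = 49.02 → σ = 13.2 MPa, n = 3.71
The minimum is option Y at n = 0.272.

option Y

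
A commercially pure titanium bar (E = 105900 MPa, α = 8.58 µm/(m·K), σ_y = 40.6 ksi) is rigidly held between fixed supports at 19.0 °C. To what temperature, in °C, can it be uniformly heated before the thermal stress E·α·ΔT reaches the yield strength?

E = 105900 MPa = 105.9 GPa.
σ_y = 40.6 ksi = 279.9 MPa.
E·α·ΔT = 279.9 MPa ⇒ ΔT = 279.9 / (105.9×10³ × 8.58×10⁻⁶) = 308.1 K.
T = 19.0 + 308.1 = 327.1 °C.

327 °C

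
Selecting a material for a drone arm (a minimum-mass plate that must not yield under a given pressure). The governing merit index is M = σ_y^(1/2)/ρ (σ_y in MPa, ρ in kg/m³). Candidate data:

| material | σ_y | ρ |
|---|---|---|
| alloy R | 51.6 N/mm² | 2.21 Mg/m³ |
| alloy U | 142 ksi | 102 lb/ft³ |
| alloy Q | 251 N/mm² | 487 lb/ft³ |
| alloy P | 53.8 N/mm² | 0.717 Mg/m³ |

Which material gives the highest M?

Normalizing units and computing the index:
  alloy R: σ_y = 51.60 MPa, ρ = 2210 kg/m³
  alloy U: σ_y = 979.1 MPa, ρ = 1634 kg/m³
  alloy Q: σ_y = 251.0 MPa, ρ = 7801 kg/m³
  alloy P: σ_y = 53.80 MPa, ρ = 717.0 kg/m³
  alloy U: M = 19.2×10⁻³
  alloy P: M = 10.2×10⁻³
  alloy R: M = 3.25×10⁻³
  alloy Q: M = 2.03×10⁻³
The maximum is for alloy U.

alloy U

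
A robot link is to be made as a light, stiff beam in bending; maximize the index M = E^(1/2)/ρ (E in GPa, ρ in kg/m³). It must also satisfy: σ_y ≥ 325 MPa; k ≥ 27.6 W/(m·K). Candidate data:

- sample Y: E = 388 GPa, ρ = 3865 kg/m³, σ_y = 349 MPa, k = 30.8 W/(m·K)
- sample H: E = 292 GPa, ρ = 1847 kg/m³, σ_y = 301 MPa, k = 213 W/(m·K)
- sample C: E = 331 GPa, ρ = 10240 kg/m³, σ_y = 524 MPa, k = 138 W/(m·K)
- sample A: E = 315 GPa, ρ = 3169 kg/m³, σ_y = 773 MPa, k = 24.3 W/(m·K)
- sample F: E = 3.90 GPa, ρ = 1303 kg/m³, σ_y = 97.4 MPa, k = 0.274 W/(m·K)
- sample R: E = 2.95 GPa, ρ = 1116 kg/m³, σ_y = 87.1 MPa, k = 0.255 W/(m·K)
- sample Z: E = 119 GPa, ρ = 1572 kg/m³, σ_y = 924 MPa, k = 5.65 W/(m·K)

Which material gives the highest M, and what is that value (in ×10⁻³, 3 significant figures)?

sample Y, M = 5.10×10⁻³

Screen on constraints: σ_y ≥ 325 MPa; k ≥ 27.6 W/(m·K). Survivors: sample Y, sample C.
Evaluate M for each candidate:
  sample Y: M = 5.10×10⁻³
  sample C: M = 1.78×10⁻³
Sample Y ranks first.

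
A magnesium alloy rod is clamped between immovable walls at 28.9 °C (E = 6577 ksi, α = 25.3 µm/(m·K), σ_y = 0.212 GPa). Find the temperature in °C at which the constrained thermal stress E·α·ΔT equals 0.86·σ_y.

E = 6577 ksi = 45.35 GPa.
σ_y = 0.212 GPa = 212.0 MPa.
E·α·ΔT = 182.3 MPa ⇒ ΔT = 182.3 / (45.35×10³ × 25.3×10⁻⁶) = 158.9 K.
T = 28.9 + 158.9 = 187.8 °C.

188 °C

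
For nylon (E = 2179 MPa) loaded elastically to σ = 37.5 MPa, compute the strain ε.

E = 2179 MPa = 2.179 GPa = 2179 MPa.
ε = σ/E = 37.5 / 2179 = 0.0172.

0.0172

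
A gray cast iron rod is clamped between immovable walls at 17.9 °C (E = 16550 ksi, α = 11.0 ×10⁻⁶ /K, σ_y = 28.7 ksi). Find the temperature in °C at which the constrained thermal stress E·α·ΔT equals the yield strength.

E = 16550 ksi = 114.1 GPa.
σ_y = 28.7 ksi = 197.9 MPa.
E·α·ΔT = 197.9 MPa ⇒ ΔT = 197.9 / (114.1×10³ × 11.0×10⁻⁶) = 157.6 K.
T = 17.9 + 157.6 = 175.5 °C.

176 °C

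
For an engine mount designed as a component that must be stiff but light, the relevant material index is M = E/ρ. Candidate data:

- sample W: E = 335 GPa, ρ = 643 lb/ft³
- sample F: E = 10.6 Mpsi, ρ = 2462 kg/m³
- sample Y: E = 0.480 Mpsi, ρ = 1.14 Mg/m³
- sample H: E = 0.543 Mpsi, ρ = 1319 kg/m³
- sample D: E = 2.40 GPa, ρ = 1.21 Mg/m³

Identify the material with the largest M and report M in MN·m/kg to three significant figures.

sample W, M = 32.5 MN·m/kg

Convert each candidate to consistent units, then evaluate M:
  sample W: E = 335.0 GPa, ρ = 10300 kg/m³
  sample F: E = 73.08 GPa, ρ = 2462 kg/m³
  sample Y: E = 3.309 GPa, ρ = 1140 kg/m³
  sample H: E = 3.744 GPa, ρ = 1319 kg/m³
  sample D: E = 2.400 GPa, ρ = 1210 kg/m³
  sample W: M = 32.5 MN·m/kg
  sample F: M = 29.7 MN·m/kg
  sample Y: M = 2.90 MN·m/kg
  sample H: M = 2.84 MN·m/kg
  sample D: M = 1.98 MN·m/kg
Sample W ranks first.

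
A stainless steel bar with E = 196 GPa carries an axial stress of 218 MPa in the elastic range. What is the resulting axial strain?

1.11×10⁻³

ε = σ/E = 218 / 196000 = 1.11×10⁻³.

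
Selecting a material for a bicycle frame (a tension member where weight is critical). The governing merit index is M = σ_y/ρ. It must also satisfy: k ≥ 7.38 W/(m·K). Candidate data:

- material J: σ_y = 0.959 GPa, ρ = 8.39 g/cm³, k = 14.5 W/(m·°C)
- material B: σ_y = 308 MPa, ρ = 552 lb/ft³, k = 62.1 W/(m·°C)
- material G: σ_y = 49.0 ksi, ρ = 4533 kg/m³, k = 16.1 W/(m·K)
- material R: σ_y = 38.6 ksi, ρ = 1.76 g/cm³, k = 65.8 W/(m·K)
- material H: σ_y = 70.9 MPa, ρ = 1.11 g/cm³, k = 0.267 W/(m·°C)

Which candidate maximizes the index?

Screen on constraints: k ≥ 7.38 W/(m·K). Survivors: material J, material B, material G, material R.
Convert each candidate to consistent units, then evaluate M:
  material J: σ_y = 959.0 MPa, ρ = 8390 kg/m³
  material B: σ_y = 308.0 MPa, ρ = 8842 kg/m³
  material G: σ_y = 337.8 MPa, ρ = 4533 kg/m³
  material R: σ_y = 266.1 MPa, ρ = 1760 kg/m³
  material R: M = 151 kN·m/kg
  material J: M = 114 kN·m/kg
  material G: M = 74.5 kN·m/kg
  material B: M = 34.8 kN·m/kg
Material R has the largest M.

material R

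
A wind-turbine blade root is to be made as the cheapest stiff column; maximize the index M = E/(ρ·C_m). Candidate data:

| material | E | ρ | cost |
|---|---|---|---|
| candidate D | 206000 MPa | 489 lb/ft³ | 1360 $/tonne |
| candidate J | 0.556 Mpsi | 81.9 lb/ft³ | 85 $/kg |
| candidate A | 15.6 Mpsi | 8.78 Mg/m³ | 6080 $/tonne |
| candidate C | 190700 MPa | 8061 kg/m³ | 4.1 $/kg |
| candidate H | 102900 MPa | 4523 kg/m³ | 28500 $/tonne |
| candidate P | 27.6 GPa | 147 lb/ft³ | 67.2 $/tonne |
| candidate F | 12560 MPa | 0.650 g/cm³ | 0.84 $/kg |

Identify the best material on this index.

Convert each candidate to consistent units, then evaluate M:
  candidate D: E = 206.0 GPa, ρ = 7833 kg/m³, cost = 1.360 $/kg
  candidate J: E = 3.833 GPa, ρ = 1312 kg/m³, cost = 85.00 $/kg
  candidate A: E = 107.6 GPa, ρ = 8780 kg/m³, cost = 6.080 $/kg
  candidate C: E = 190.7 GPa, ρ = 8061 kg/m³, cost = 4.100 $/kg
  candidate H: E = 102.9 GPa, ρ = 4523 kg/m³, cost = 28.50 $/kg
  candidate P: E = 27.60 GPa, ρ = 2355 kg/m³, cost = 0.06720 $/kg
  candidate F: E = 12.56 GPa, ρ = 650.0 kg/m³, cost = 0.8400 $/kg
  candidate P: M = 174 MN·m per $
  candidate F: M = 23.0 MN·m per $
  candidate D: M = 19.3 MN·m per $
  candidate C: M = 5.77 MN·m per $
  candidate A: M = 2.01 MN·m per $
  candidate H: M = 0.798 MN·m per $
  candidate J: M = 0.0344 MN·m per $
Candidate P ranks first.

candidate P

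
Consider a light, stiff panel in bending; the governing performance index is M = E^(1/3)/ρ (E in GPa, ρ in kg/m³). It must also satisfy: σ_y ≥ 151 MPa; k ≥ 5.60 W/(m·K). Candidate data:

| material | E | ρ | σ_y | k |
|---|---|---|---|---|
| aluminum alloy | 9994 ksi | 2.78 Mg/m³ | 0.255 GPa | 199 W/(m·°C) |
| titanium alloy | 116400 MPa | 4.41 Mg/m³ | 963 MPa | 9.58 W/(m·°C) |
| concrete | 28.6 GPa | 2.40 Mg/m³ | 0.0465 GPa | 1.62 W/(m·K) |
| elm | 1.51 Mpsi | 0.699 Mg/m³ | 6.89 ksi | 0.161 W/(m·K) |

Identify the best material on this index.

aluminum alloy

Screen on constraints: σ_y ≥ 151 MPa; k ≥ 5.60 W/(m·K). Survivors: aluminum alloy, titanium alloy.
In SI units:
  aluminum alloy: E = 68.91 GPa, ρ = 2780 kg/m³
  titanium alloy: E = 116.4 GPa, ρ = 4410 kg/m³
  aluminum alloy: M = 1.47×10⁻³
  titanium alloy: M = 1.11×10⁻³
Aluminum alloy has the largest M.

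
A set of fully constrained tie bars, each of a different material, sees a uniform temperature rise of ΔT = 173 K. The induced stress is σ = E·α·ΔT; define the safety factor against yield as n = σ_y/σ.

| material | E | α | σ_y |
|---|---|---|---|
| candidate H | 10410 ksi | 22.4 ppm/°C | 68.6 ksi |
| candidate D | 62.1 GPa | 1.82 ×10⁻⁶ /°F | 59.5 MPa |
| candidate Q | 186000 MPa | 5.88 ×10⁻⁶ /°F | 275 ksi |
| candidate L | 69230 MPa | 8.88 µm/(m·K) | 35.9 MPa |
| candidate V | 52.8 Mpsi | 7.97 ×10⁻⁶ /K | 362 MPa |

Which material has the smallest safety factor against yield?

candidate L

With everything in SI (GPa, ×10⁻⁶/K, MPa):
  candidate H: E = 71.77, α = 22.4, σ_y = 473.0 → σ = 278 MPa, n = 1.70
  candidate D: E = 62.10, α = 3.28, σ_y = 59.50 → σ = 35.2 MPa, n = 1.69
  candidate Q: E = 186.0, α = 10.6, σ_y = 1896 → σ = 341 MPa, n = 5.57
  candidate L: E = 69.23, α = 8.88, σ_y = 35.90 → σ = 106 MPa, n = 0.338
  candidate V: E = 364.0, α = 7.97, σ_y = 362.0 → σ = 502 MPa, n = 0.721
The minimum is candidate L at n = 0.338.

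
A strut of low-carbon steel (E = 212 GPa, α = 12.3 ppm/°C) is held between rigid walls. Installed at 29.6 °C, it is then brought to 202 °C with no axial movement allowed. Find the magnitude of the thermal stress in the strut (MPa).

450 MPa

ΔT = 172.4 K. Constrained thermal stress σ = E·α·ΔT = 212.0×10³ MPa × 12.3×10⁻⁶ × 172.4 = 450 MPa (compressive).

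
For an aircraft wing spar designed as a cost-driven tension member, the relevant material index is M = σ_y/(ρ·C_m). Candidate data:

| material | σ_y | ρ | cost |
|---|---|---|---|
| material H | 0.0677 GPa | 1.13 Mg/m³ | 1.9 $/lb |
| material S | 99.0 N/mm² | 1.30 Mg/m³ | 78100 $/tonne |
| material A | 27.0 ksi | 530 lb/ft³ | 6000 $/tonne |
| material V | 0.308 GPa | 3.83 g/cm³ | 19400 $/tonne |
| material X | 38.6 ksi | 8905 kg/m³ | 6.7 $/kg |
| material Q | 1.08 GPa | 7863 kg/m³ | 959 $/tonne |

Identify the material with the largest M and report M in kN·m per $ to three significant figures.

material Q, M = 143 kN·m per $

Normalizing units and computing the index:
  material H: σ_y = 67.70 MPa, ρ = 1130 kg/m³, cost = 4.189 $/kg
  material S: σ_y = 99.00 MPa, ρ = 1300 kg/m³, cost = 78.10 $/kg
  material A: σ_y = 186.2 MPa, ρ = 8490 kg/m³, cost = 6.000 $/kg
  material V: σ_y = 308.0 MPa, ρ = 3830 kg/m³, cost = 19.40 $/kg
  material X: σ_y = 266.1 MPa, ρ = 8905 kg/m³, cost = 6.700 $/kg
  material Q: σ_y = 1080 MPa, ρ = 7863 kg/m³, cost = 0.9590 $/kg
  material Q: M = 143 kN·m per $
  material H: M = 14.3 kN·m per $
  material X: M = 4.46 kN·m per $
  material V: M = 4.15 kN·m per $
  material A: M = 3.65 kN·m per $
  material S: M = 0.975 kN·m per $
The maximum is for material Q.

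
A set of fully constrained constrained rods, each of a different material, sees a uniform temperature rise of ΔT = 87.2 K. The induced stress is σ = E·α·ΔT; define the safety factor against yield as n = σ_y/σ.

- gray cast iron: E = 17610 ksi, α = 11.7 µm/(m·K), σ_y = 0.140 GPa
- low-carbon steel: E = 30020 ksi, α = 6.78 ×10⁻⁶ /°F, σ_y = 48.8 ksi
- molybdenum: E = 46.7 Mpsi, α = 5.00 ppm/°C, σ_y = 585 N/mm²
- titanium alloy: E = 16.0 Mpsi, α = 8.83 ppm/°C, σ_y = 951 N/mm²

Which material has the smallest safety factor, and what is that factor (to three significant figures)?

Converting E to GPa, α to ×10⁻⁶/K, σ_y to MPa, then σ and n for each:
  gray cast iron: E = 121.4, α = 11.7, σ_y = 140.0 → σ = 124 MPa, n = 1.13
  low-carbon steel: E = 207.0, α = 12.2, σ_y = 336.5 → σ = 220 MPa, n = 1.53
  molybdenum: E = 322.0, α = 5.00, σ_y = 585.0 → σ = 140 MPa, n = 4.17
  titanium alloy: E = 110.3, α = 8.83, σ_y = 951.0 → σ = 84.9 MPa, n = 11.2
Smallest n: gray cast iron with n = 1.13.

gray cast iron, n = 1.13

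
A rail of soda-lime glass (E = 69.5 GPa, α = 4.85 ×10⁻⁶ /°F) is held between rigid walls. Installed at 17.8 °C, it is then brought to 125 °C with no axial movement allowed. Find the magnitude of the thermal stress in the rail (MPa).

65.0 MPa

α = 4.85×10⁻⁶/°F × 9/5 = 8.73×10⁻⁶/K.
ΔT = 107.2 K. Constrained thermal stress σ = E·α·ΔT = 69.50×10³ MPa × 8.73×10⁻⁶ × 107.2 = 65.0 MPa (compressive).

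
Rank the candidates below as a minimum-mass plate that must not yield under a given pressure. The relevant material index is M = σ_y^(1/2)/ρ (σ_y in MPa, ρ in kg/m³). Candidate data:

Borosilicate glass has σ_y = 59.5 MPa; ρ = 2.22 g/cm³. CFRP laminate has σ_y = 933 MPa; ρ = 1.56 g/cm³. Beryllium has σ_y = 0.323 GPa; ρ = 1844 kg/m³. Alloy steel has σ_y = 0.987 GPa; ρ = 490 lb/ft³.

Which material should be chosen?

CFRP laminate

After converting to SI:
  borosilicate glass: σ_y = 59.50 MPa, ρ = 2220 kg/m³
  CFRP laminate: σ_y = 933.0 MPa, ρ = 1560 kg/m³
  beryllium: σ_y = 323.0 MPa, ρ = 1844 kg/m³
  alloy steel: σ_y = 987.0 MPa, ρ = 7849 kg/m³
  CFRP laminate: M = 19.6×10⁻³
  beryllium: M = 9.75×10⁻³
  alloy steel: M = 4.00×10⁻³
  borosilicate glass: M = 3.47×10⁻³
The maximum is for CFRP laminate.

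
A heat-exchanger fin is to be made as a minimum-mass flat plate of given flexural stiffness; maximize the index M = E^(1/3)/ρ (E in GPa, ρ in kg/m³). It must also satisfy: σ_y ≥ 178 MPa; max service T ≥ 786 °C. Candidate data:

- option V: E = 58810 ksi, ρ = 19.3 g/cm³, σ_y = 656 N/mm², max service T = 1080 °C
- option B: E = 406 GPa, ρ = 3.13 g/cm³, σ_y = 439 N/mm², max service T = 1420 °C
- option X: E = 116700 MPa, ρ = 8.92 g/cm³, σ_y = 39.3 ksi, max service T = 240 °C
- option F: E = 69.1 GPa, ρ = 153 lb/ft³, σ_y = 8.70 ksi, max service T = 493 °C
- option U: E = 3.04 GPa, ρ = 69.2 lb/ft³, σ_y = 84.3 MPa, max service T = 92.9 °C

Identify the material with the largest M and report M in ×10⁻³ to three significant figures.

Screen on constraints: σ_y ≥ 178 MPa; max service T ≥ 786 °C. Survivors: option V, option B.
In SI units:
  option V: E = 405.5 GPa, ρ = 19300 kg/m³
  option B: E = 406.0 GPa, ρ = 3130 kg/m³
  option B: M = 2.37×10⁻³
  option V: M = 0.384×10⁻³
The maximum is for option B.

option B, M = 2.37×10⁻³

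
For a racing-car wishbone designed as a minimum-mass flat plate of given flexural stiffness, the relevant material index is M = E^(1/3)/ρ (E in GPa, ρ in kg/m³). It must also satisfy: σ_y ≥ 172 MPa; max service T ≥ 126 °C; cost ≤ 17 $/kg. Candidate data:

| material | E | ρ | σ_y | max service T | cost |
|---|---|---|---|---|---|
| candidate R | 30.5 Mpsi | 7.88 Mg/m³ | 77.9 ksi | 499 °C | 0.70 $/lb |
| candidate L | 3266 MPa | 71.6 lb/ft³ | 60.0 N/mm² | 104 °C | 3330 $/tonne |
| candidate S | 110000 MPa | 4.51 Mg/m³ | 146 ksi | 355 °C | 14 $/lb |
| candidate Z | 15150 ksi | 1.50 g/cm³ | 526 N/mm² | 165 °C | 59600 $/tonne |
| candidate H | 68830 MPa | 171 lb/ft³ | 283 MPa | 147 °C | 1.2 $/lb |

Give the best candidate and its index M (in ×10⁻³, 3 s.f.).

Screen on constraints: σ_y ≥ 172 MPa; max service T ≥ 126 °C; cost ≤ 17 $/kg. Survivors: candidate R, candidate H.
Convert each candidate to consistent units, then evaluate M:
  candidate R: E = 210.3 GPa, ρ = 7880 kg/m³
  candidate H: E = 68.83 GPa, ρ = 2739 kg/m³
  candidate H: M = 1.50×10⁻³
  candidate R: M = 0.755×10⁻³
The maximum is for candidate H.

candidate H, M = 1.50×10⁻³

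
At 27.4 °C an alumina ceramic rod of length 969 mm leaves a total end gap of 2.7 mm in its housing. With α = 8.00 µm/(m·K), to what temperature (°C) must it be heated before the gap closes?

376 °C

α·L₀·ΔT = 2.7 mm ⇒ ΔT = 2.7 / (8.00×10⁻⁶ × 969.0) = 348.3 K.
T = 27.4 + 348.3 = 375.7 °C.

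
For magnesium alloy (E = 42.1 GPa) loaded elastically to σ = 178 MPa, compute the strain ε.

4.23×10⁻³

ε = σ/E = 178 / 42100 = 4.23×10⁻³.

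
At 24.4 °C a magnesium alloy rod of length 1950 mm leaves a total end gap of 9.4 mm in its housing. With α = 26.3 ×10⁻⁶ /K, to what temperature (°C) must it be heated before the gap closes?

208 °C

α·L₀·ΔT = 9.4 mm ⇒ ΔT = 9.4 / (26.3×10⁻⁶ × 1950.0) = 183.3 K.
T = 24.4 + 183.3 = 207.7 °C.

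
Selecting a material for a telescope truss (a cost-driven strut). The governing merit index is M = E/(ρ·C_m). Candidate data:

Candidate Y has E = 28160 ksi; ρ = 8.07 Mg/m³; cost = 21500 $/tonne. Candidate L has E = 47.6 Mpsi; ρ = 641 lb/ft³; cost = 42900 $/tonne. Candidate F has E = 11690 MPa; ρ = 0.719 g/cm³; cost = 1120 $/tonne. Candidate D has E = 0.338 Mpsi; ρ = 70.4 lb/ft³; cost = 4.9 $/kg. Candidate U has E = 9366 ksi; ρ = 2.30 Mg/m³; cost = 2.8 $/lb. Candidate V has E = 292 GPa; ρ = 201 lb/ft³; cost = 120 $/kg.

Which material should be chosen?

In SI units:
  candidate Y: E = 194.2 GPa, ρ = 8070 kg/m³, cost = 21.50 $/kg
  candidate L: E = 328.2 GPa, ρ = 10270 kg/m³, cost = 42.90 $/kg
  candidate F: E = 11.69 GPa, ρ = 719.0 kg/m³, cost = 1.120 $/kg
  candidate D: E = 2.330 GPa, ρ = 1128 kg/m³, cost = 4.900 $/kg
  candidate U: E = 64.58 GPa, ρ = 2300 kg/m³, cost = 6.173 $/kg
  candidate V: E = 292.0 GPa, ρ = 3220 kg/m³, cost = 120.0 $/kg
  candidate F: M = 14.5 MN·m per $
  candidate U: M = 4.55 MN·m per $
  candidate Y: M = 1.12 MN·m per $
  candidate V: M = 0.756 MN·m per $
  candidate L: M = 0.745 MN·m per $
  candidate D: M = 0.422 MN·m per $
Candidate F has the largest M.

candidate F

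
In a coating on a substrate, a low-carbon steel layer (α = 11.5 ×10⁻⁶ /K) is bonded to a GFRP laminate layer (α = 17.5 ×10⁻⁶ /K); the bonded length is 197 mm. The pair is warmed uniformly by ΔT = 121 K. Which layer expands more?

GFRP laminate

α(low-carbon steel) = 11.5×10⁻⁶/K vs α(GFRP laminate) = 17.5×10⁻⁶/K.
Higher α expands more for the same ΔT: GFRP laminate.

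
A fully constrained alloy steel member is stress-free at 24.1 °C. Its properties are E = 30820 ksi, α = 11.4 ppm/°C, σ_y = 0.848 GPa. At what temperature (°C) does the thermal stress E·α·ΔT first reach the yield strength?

374 °C

E = 30820 ksi = 212.5 GPa.
σ_y = 0.848 GPa = 848.0 MPa.
E·α·ΔT = 848.0 MPa ⇒ ΔT = 848.0 / (212.5×10³ × 11.4×10⁻⁶) = 350.1 K.
T = 24.1 + 350.1 = 374.2 °C.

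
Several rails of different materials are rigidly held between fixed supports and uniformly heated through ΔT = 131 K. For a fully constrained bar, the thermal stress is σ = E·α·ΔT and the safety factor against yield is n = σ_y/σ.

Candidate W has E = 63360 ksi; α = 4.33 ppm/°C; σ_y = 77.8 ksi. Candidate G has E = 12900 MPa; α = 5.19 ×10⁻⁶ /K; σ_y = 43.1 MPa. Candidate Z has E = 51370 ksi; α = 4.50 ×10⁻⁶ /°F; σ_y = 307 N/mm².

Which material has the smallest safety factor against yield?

candidate Z

With everything in SI (GPa, ×10⁻⁶/K, MPa):
  candidate W: E = 436.9, α = 4.33, σ_y = 536.4 → σ = 248 MPa, n = 2.16
  candidate G: E = 12.90, α = 5.19, σ_y = 43.10 → σ = 8.77 MPa, n = 4.91
  candidate Z: E = 354.2, α = 8.10, σ_y = 307.0 → σ = 376 MPa, n = 0.817
Candidate Z has the lowest safety factor, n = 0.817.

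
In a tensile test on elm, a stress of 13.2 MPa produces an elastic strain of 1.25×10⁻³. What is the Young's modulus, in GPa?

E = σ/ε = 13.2 MPa / 1.25×10⁻³ = 10560 MPa = 10.6 GPa.

10.6 GPa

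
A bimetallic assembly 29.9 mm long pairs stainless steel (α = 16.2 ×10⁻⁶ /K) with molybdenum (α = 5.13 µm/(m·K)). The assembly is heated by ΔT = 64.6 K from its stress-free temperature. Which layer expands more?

α(stainless steel) = 16.2×10⁻⁶/K vs α(molybdenum) = 5.13×10⁻⁶/K.
Higher α expands more for the same ΔT: stainless steel.

stainless steel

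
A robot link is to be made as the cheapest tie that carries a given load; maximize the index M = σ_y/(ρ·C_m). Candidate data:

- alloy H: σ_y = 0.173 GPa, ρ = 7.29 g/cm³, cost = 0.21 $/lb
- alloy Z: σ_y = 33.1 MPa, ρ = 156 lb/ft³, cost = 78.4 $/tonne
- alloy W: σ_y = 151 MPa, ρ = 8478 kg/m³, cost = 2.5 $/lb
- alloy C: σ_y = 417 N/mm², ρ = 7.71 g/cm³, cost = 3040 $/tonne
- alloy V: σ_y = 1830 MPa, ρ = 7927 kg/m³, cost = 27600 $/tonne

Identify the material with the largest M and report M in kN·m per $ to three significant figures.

alloy Z, M = 169 kN·m per $

Convert each candidate to consistent units, then evaluate M:
  alloy H: σ_y = 173.0 MPa, ρ = 7290 kg/m³, cost = 0.4630 $/kg
  alloy Z: σ_y = 33.10 MPa, ρ = 2499 kg/m³, cost = 0.07840 $/kg
  alloy W: σ_y = 151.0 MPa, ρ = 8478 kg/m³, cost = 5.511 $/kg
  alloy C: σ_y = 417.0 MPa, ρ = 7710 kg/m³, cost = 3.040 $/kg
  alloy V: σ_y = 1830 MPa, ρ = 7927 kg/m³, cost = 27.60 $/kg
  alloy Z: M = 169 kN·m per $
  alloy H: M = 51.3 kN·m per $
  alloy C: M = 17.8 kN·m per $
  alloy V: M = 8.36 kN·m per $
  alloy W: M = 3.23 kN·m per $
The maximum is for alloy Z.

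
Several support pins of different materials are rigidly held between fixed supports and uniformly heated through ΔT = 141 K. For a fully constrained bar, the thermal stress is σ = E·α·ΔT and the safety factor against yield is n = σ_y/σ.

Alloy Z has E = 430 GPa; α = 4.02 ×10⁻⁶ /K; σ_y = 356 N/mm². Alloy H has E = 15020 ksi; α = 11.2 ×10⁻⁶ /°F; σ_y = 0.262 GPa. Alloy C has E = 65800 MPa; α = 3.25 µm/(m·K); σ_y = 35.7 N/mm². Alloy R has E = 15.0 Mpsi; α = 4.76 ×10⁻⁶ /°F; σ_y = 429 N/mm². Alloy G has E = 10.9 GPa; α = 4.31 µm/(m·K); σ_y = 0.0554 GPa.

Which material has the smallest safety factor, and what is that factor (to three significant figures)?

In consistent units (E in GPa, α in ×10⁻⁶/K, σ_y in MPa):
  alloy Z: E = 430.0, α = 4.02, σ_y = 356.0 → σ = 244 MPa, n = 1.46
  alloy H: E = 103.6, α = 20.2, σ_y = 262.0 → σ = 294 MPa, n = 0.890
  alloy C: E = 65.80, α = 3.25, σ_y = 35.70 → σ = 30.2 MPa, n = 1.18
  alloy R: E = 103.4, α = 8.57, σ_y = 429.0 → σ = 125 MPa, n = 3.43
  alloy G: E = 10.90, α = 4.31, σ_y = 55.40 → σ = 6.62 MPa, n = 8.36
Smallest n: alloy H with n = 0.890.

alloy H, n = 0.890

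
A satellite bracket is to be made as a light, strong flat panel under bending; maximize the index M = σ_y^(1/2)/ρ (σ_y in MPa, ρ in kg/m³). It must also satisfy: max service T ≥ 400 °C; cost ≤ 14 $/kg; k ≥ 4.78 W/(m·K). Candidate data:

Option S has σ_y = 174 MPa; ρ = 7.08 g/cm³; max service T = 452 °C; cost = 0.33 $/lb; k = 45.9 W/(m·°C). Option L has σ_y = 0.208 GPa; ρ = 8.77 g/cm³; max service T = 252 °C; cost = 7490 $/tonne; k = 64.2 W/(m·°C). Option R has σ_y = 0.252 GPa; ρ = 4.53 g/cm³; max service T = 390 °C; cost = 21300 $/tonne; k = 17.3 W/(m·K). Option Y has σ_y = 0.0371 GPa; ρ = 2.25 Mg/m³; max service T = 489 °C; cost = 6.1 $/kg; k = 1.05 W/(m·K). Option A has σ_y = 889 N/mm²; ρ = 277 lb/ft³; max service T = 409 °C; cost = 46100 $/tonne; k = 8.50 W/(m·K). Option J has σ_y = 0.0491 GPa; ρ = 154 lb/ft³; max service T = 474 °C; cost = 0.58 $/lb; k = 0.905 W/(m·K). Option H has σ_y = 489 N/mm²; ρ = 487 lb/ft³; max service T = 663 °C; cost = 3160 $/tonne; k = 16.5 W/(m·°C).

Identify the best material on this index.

Screen on constraints: max service T ≥ 400 °C; cost ≤ 14 $/kg; k ≥ 4.78 W/(m·K). Survivors: option S, option H.
After converting to SI:
  option S: σ_y = 174.0 MPa, ρ = 7080 kg/m³
  option H: σ_y = 489.0 MPa, ρ = 7801 kg/m³
  option H: M = 2.83×10⁻³
  option S: M = 1.86×10⁻³
Highest index: option H.

option H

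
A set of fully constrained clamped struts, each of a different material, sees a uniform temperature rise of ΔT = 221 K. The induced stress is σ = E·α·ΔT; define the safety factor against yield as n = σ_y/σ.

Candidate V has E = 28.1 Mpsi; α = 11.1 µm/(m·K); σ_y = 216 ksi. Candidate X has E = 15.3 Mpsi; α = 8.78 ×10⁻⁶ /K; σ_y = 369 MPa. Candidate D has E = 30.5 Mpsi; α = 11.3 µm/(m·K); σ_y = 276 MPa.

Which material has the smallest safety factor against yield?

candidate D

Converting E to GPa, α to ×10⁻⁶/K, σ_y to MPa, then σ and n for each:
  candidate V: E = 193.7, α = 11.1, σ_y = 1489 → σ = 475 MPa, n = 3.13
  candidate X: E = 105.5, α = 8.78, σ_y = 369.0 → σ = 205 MPa, n = 1.80
  candidate D: E = 210.3, α = 11.3, σ_y = 276.0 → σ = 525 MPa, n = 0.526
The minimum is candidate D at n = 0.526.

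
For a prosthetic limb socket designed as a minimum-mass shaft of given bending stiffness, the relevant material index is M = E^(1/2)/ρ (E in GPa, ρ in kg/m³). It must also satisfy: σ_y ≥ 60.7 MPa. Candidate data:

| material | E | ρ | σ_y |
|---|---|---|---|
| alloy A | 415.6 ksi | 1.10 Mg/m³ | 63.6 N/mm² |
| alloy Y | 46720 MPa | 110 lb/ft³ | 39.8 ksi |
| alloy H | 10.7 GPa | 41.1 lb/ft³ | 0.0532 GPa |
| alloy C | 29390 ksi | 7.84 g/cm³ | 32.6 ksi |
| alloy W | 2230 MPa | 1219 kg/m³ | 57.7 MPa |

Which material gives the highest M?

Screen on constraints: σ_y ≥ 60.7 MPa. Survivors: alloy A, alloy Y, alloy C.
Putting every candidate on a common basis:
  alloy A: E = 2.865 GPa, ρ = 1100 kg/m³
  alloy Y: E = 46.72 GPa, ρ = 1762 kg/m³
  alloy C: E = 202.6 GPa, ρ = 7840 kg/m³
  alloy Y: M = 3.88×10⁻³
  alloy C: M = 1.82×10⁻³
  alloy A: M = 1.54×10⁻³
Highest index: alloy Y.

alloy Y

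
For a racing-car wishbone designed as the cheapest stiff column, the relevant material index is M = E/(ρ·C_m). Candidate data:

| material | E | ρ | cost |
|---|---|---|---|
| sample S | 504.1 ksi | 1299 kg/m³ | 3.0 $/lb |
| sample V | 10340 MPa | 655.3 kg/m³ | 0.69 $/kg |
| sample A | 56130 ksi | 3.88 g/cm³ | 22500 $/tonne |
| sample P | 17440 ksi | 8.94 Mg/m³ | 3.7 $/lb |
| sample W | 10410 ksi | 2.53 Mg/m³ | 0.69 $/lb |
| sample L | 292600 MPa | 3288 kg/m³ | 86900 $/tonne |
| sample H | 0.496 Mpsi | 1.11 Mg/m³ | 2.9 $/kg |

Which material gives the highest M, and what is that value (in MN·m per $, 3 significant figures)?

sample V, M = 22.9 MN·m per $

In SI units:
  sample S: E = 3.476 GPa, ρ = 1299 kg/m³, cost = 6.614 $/kg
  sample V: E = 10.34 GPa, ρ = 655.3 kg/m³, cost = 0.6900 $/kg
  sample A: E = 387.0 GPa, ρ = 3880 kg/m³, cost = 22.50 $/kg
  sample P: E = 120.2 GPa, ρ = 8940 kg/m³, cost = 8.157 $/kg
  sample W: E = 71.77 GPa, ρ = 2530 kg/m³, cost = 1.521 $/kg
  sample L: E = 292.6 GPa, ρ = 3288 kg/m³, cost = 86.90 $/kg
  sample H: E = 3.420 GPa, ρ = 1110 kg/m³, cost = 2.900 $/kg
  sample V: M = 22.9 MN·m per $
  sample W: M = 18.6 MN·m per $
  sample A: M = 4.43 MN·m per $
  sample P: M = 1.65 MN·m per $
  sample H: M = 1.06 MN·m per $
  sample L: M = 1.02 MN·m per $
  sample S: M = 0.405 MN·m per $
Highest index: sample V.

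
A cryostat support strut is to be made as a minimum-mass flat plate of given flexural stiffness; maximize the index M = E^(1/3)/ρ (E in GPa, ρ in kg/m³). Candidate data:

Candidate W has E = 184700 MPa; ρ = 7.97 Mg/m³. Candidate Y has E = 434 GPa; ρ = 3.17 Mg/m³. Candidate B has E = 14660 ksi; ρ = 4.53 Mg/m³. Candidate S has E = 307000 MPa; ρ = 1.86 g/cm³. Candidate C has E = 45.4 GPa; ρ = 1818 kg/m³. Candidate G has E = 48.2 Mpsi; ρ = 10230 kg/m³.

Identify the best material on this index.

candidate S

Normalizing units and computing the index:
  candidate W: E = 184.7 GPa, ρ = 7970 kg/m³
  candidate Y: E = 434.0 GPa, ρ = 3170 kg/m³
  candidate B: E = 101.1 GPa, ρ = 4530 kg/m³
  candidate S: E = 307.0 GPa, ρ = 1860 kg/m³
  candidate C: E = 45.40 GPa, ρ = 1818 kg/m³
  candidate G: E = 332.3 GPa, ρ = 10230 kg/m³
  candidate S: M = 3.63×10⁻³
  candidate Y: M = 2.39×10⁻³
  candidate C: M = 1.96×10⁻³
  candidate B: M = 1.03×10⁻³
  candidate W: M = 0.715×10⁻³
  candidate G: M = 0.677×10⁻³
Highest index: candidate S.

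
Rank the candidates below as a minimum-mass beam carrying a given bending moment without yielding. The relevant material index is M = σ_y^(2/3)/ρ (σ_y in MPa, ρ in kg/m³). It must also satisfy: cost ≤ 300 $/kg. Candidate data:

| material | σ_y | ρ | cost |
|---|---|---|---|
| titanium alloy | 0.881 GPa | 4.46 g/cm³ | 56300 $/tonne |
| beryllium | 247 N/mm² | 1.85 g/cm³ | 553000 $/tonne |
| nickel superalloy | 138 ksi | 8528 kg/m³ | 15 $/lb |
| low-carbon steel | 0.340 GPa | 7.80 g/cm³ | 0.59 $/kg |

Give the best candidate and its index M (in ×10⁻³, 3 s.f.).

titanium alloy, M = 20.6×10⁻³

Screen on constraints: cost ≤ 300 $/kg. Survivors: titanium alloy, nickel superalloy, low-carbon steel.
Convert each candidate to consistent units, then evaluate M:
  titanium alloy: σ_y = 881.0 MPa, ρ = 4460 kg/m³
  nickel superalloy: σ_y = 951.5 MPa, ρ = 8528 kg/m³
  low-carbon steel: σ_y = 340.0 MPa, ρ = 7800 kg/m³
  titanium alloy: M = 20.6×10⁻³
  nickel superalloy: M = 11.3×10⁻³
  low-carbon steel: M = 6.25×10⁻³
Titanium alloy has the largest M.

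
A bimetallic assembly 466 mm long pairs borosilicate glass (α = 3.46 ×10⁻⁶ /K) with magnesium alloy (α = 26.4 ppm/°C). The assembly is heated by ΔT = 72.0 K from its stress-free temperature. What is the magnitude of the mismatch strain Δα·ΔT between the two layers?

Δα = |3.46 − 26.4|×10⁻⁶/K = 22.9×10⁻⁶/K.
Mismatch strain = Δα·ΔT = 22.9×10⁻⁶ × 72.0 = 1.65×10⁻³.

1.65×10⁻³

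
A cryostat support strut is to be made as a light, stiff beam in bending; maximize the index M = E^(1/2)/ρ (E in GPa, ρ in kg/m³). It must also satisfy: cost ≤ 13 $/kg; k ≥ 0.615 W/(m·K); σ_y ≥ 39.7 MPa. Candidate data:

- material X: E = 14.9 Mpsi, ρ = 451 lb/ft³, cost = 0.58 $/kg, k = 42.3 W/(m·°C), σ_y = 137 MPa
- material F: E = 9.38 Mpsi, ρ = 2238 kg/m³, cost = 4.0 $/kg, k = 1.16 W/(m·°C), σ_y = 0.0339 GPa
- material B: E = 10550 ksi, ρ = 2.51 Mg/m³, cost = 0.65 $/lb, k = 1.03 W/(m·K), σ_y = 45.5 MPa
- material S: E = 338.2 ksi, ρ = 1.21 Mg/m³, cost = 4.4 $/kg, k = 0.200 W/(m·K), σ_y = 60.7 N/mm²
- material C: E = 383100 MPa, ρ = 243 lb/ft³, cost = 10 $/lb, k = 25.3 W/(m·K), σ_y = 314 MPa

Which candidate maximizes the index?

material B

Screen on constraints: cost ≤ 13 $/kg; k ≥ 0.615 W/(m·K); σ_y ≥ 39.7 MPa. Survivors: material X, material B.
Putting every candidate on a common basis:
  material X: E = 102.7 GPa, ρ = 7224 kg/m³
  material B: E = 72.74 GPa, ρ = 2510 kg/m³
  material B: M = 3.40×10⁻³
  material X: M = 1.40×10⁻³
The maximum is for material B.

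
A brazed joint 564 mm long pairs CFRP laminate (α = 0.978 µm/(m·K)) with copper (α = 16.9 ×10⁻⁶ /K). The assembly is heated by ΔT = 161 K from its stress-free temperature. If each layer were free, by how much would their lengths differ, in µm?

1450 µm

Δα = |0.978 − 16.9|×10⁻⁶/K = 15.9×10⁻⁶/K.
ΔL_mismatch = Δα·L·ΔT = 15.9×10⁻⁶ × 564.0 mm × 161.0 K = 1450 µm.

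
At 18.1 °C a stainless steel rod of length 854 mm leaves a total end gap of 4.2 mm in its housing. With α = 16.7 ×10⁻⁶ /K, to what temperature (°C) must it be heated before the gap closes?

α·L₀·ΔT = 4.2 mm ⇒ ΔT = 4.2 / (16.7×10⁻⁶ × 854.0) = 294.5 K.
T = 18.1 + 294.5 = 312.6 °C.

313 °C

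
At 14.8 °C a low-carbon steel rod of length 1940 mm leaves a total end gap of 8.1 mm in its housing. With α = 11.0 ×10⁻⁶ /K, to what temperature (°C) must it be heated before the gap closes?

α·L₀·ΔT = 8.1 mm ⇒ ΔT = 8.1 / (11.0×10⁻⁶ × 1940.0) = 379.6 K.
T = 14.8 + 379.6 = 394.4 °C.

394 °C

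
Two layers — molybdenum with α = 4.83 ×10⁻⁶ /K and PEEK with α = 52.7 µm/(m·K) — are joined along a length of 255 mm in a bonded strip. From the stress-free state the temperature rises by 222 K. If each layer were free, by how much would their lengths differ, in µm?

Δα = |4.83 − 52.7|×10⁻⁶/K = 47.9×10⁻⁶/K.
ΔL_mismatch = Δα·L·ΔT = 47.9×10⁻⁶ × 255.0 mm × 222.0 K = 2710 µm.

2710 µm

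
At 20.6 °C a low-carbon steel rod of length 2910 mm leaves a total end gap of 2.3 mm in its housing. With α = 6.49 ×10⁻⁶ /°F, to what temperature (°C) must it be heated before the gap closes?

α = 6.49×10⁻⁶/°F × 9/5 = 11.7×10⁻⁶/K.
α·L₀·ΔT = 2.3 mm ⇒ ΔT = 2.3 / (11.7×10⁻⁶ × 2910.0) = 67.66 K.
T = 20.6 + 67.66 = 88.26 °C.

88.3 °C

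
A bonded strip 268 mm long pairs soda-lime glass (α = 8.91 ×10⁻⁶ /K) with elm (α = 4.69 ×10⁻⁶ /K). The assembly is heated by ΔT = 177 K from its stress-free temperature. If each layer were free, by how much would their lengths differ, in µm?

Δα = |8.91 − 4.69|×10⁻⁶/K = 4.22×10⁻⁶/K.
ΔL_mismatch = Δα·L·ΔT = 4.22×10⁻⁶ × 268.0 mm × 177.0 K = 200 µm.

200 µm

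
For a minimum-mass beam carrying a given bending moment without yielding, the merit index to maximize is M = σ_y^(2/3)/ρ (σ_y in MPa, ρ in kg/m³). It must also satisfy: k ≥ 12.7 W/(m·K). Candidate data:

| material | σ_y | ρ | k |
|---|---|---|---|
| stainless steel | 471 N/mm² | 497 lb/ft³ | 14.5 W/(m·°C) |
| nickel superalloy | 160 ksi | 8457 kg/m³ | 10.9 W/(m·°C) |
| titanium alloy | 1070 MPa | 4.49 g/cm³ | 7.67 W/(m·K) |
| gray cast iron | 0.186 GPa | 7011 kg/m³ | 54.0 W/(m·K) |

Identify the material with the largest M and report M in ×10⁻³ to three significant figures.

Screen on constraints: k ≥ 12.7 W/(m·K). Survivors: stainless steel, gray cast iron.
In SI units:
  stainless steel: σ_y = 471.0 MPa, ρ = 7961 kg/m³
  gray cast iron: σ_y = 186.0 MPa, ρ = 7011 kg/m³
  stainless steel: M = 7.60×10⁻³
  gray cast iron: M = 4.65×10⁻³
Stainless steel ranks first.

stainless steel, M = 7.60×10⁻³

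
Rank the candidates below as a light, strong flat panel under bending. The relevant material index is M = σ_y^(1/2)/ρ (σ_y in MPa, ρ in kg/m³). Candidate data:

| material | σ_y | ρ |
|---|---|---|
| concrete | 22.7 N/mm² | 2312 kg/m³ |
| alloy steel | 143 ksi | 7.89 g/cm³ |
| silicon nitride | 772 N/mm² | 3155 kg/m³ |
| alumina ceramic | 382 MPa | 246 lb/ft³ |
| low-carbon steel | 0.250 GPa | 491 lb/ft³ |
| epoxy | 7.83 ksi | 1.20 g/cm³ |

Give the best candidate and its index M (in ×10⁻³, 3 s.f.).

After converting to SI:
  concrete: σ_y = 22.70 MPa, ρ = 2312 kg/m³
  alloy steel: σ_y = 986.0 MPa, ρ = 7890 kg/m³
  silicon nitride: σ_y = 772.0 MPa, ρ = 3155 kg/m³
  alumina ceramic: σ_y = 382.0 MPa, ρ = 3941 kg/m³
  low-carbon steel: σ_y = 250.0 MPa, ρ = 7865 kg/m³
  epoxy: σ_y = 53.99 MPa, ρ = 1200 kg/m³
  silicon nitride: M = 8.81×10⁻³
  epoxy: M = 6.12×10⁻³
  alumina ceramic: M = 4.96×10⁻³
  alloy steel: M = 3.98×10⁻³
  concrete: M = 2.06×10⁻³
  low-carbon steel: M = 2.01×10⁻³
Silicon nitride ranks first.

silicon nitride, M = 8.81×10⁻³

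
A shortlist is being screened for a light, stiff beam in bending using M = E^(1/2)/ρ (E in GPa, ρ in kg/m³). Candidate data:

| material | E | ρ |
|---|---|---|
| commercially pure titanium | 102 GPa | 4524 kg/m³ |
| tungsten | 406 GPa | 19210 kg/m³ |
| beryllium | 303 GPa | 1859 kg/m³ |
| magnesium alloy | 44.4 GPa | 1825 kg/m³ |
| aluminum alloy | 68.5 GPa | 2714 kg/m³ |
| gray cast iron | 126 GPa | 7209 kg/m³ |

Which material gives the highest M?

Evaluate M for each candidate:
  beryllium: M = 9.36×10⁻³
  magnesium alloy: M = 3.65×10⁻³
  aluminum alloy: M = 3.05×10⁻³
  commercially pure titanium: M = 2.23×10⁻³
  gray cast iron: M = 1.56×10⁻³
  tungsten: M = 1.05×10⁻³
The maximum is for beryllium.

beryllium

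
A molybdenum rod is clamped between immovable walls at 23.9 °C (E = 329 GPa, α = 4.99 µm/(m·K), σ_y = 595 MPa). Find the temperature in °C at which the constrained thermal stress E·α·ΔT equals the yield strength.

E·α·ΔT = 595.0 MPa ⇒ ΔT = 595.0 / (329.0×10³ × 4.99×10⁻⁶) = 362.4 K.
T = 23.9 + 362.4 = 386.3 °C.

386 °C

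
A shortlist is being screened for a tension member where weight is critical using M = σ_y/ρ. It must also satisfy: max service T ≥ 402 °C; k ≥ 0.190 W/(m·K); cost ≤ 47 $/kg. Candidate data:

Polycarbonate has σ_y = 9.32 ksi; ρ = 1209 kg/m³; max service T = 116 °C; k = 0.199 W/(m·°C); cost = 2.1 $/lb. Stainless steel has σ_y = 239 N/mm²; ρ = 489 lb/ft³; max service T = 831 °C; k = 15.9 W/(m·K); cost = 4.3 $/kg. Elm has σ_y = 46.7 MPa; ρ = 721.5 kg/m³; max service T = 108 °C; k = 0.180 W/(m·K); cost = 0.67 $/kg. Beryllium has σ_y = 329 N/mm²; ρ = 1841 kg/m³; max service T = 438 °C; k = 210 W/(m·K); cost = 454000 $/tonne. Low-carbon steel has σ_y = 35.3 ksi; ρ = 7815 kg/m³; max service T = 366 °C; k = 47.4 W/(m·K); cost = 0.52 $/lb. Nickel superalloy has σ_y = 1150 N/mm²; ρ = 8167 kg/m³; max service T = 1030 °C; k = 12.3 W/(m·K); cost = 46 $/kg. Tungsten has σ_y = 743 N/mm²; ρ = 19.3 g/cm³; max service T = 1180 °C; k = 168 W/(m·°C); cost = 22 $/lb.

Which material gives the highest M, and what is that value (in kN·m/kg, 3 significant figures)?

nickel superalloy, M = 141 kN·m/kg

Screen on constraints: max service T ≥ 402 °C; k ≥ 0.190 W/(m·K); cost ≤ 47 $/kg. Survivors: stainless steel, nickel superalloy.
Putting every candidate on a common basis:
  stainless steel: σ_y = 239.0 MPa, ρ = 7833 kg/m³
  nickel superalloy: σ_y = 1150 MPa, ρ = 8167 kg/m³
  nickel superalloy: M = 141 kN·m/kg
  stainless steel: M = 30.5 kN·m/kg
Highest index: nickel superalloy.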